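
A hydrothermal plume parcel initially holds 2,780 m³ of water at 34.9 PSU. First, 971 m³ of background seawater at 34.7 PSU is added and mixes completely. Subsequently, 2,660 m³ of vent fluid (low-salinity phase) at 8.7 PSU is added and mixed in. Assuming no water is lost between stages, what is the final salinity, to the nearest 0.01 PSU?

24.00 PSU

Conserving salt mass:
Initial salt = 2,780×34.9 = 97,022
After stage 1: salt = 97,022 + 971×34.7 = 130,715.7; volume = 3,751 m³; S = 34.848 PSU
After stage 2: salt = 130,715.7 + 2,660×8.7 = 153,857.7; volume = 6,411 m³
S = 153,857.7 / 6,411 = 23.999 PSU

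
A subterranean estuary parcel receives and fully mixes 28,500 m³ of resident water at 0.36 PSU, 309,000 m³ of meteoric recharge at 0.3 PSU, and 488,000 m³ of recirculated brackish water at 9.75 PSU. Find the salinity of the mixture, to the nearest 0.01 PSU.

By conservation of dissolved salt,
salt = 28,500×0.36 + 309,000×0.3 + 488,000×9.75 = 10,260 + 92,700 + 4,758,000 = 4,860,960
volume = 28,500 + 309,000 + 488,000 = 825,500 m³
S = 4,860,960 / 825,500 = 5.8885 PSU

5.89 PSU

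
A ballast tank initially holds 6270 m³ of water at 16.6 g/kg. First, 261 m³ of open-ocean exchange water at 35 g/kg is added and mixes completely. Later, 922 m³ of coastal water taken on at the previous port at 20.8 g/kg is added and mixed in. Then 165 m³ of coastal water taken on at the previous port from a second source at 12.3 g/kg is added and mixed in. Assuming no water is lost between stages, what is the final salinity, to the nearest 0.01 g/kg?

Weighted by volume,
Initial salt = 6,270×16.6 = 104,082
After stage 1: salt = 104,082 + 261×35 = 113,217; volume = 6,531 m³; S = 17.335 g/kg
After stage 2: salt = 113,217 + 922×20.8 = 132,394.6; volume = 7,453 m³; S = 17.764 g/kg
After stage 3: salt = 132,394.6 + 165×12.3 = 134,424.1; volume = 7,618 m³
S = 134,424.1 / 7,618 = 17.6456 g/kg

17.65 g/kg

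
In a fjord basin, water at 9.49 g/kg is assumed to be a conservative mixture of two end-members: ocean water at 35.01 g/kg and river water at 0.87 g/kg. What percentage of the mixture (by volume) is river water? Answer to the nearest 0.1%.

Let f be the freshwater fraction. Salt balance per unit volume:
f×0.87 + (1−f)×35.01 = 9.49
f = (35.01 − 9.49) / (35.01 − 0.87) = 25.52/34.14 = 0.7475

74.8%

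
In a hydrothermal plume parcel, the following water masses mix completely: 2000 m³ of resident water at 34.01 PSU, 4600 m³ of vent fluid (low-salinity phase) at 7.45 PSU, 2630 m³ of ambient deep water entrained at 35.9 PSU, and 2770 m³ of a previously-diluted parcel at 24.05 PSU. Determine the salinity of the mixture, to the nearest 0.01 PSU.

21.94 PSU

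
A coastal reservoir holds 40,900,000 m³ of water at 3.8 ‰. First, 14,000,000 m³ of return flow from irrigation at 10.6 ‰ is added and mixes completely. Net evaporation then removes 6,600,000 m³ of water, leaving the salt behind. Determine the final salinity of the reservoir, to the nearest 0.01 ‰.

After mixing: salt = 40,900,000×3.8 + 14,000,000×10.6 = 303,820,000; volume = 54,900,000 m³
After evaporation: salt unchanged = 303,820,000; volume = 54,900,000 − 6,600,000 = 48,300,000 m³
S = 303,820,000 / 48,300,000 = 6.2903 ‰

6.29 ‰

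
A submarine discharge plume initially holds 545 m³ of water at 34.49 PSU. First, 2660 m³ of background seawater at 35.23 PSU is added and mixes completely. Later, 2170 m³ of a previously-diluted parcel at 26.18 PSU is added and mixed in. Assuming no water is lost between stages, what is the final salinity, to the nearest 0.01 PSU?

Weighted by volume,
Initial salt = 545×34.49 = 18,797.05
After stage 1: salt = 18,797.05 + 2,660×35.23 = 112,508.85; volume = 3,205 m³; S = 35.104 PSU
After stage 2: salt = 112,508.85 + 2,170×26.18 = 169,319.45; volume = 5,375 m³
S = 169,319.45 / 5,375 = 31.5013 PSU

31.50 PSU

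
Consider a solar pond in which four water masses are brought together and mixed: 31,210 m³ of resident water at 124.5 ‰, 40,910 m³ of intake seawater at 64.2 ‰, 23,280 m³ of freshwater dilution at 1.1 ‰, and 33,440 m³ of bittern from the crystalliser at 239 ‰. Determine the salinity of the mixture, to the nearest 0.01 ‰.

Mass of salt is conserved:
salt = 31,210×124.5 + 40,910×64.2 + 23,280×1.1 + 33,440×239 = 3,885,645 + 2,626,422 + 25,608 + 7,992,160 = 14,529,835
volume = 31,210 + 40,910 + 23,280 + 33,440 = 128,840 m³
S = 14,529,835 / 128,840 = 112.7743 ‰

112.77 ‰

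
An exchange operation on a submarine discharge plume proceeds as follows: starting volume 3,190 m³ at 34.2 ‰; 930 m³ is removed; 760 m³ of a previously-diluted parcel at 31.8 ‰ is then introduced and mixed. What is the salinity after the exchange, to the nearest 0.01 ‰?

Remaining after removal: 2,260 m³ at 34.2 ‰ (salt = 77,292)
After addition: salt = 77,292 + 760×31.8 = 101,460; volume = 3,020 m³
S = 101,460 / 3,020 = 33.596 ‰

33.60 ‰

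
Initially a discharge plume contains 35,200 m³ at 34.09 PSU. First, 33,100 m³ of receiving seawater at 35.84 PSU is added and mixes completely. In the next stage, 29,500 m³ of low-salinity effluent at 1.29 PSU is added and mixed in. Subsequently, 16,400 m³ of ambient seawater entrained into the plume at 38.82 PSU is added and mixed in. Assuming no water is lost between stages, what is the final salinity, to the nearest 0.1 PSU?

26.8 PSU

Mass of salt is conserved:
Initial salt = 35,200×34.09 = 1,199,968
After stage 1: salt = 1,199,968 + 33,100×35.84 = 2,386,272; volume = 68,300 m³; S = 34.938 PSU
After stage 2: salt = 2,386,272 + 29,500×1.29 = 2,424,327; volume = 97,800 m³; S = 24.789 PSU
After stage 3: salt = 2,424,327 + 16,400×38.82 = 3,060,975; volume = 114,200 m³
S = 3,060,975 / 114,200 = 26.8036 PSU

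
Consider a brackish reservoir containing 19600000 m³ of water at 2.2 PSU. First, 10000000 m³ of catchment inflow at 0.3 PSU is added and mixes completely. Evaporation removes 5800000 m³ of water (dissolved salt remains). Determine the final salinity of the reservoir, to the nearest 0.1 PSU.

1.9 PSU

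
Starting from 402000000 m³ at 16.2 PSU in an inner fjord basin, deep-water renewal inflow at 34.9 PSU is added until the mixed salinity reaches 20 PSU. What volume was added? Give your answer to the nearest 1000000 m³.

Salt balance: 402,000,000×16.2 + V×34.9 = (402,000,000+V)×20
6,512,400,000 + 34.9V = 8,040,000,000 + 20V
1,527,600,000 = 14.9V
V = 102,523,489.93 m³

103000000 m³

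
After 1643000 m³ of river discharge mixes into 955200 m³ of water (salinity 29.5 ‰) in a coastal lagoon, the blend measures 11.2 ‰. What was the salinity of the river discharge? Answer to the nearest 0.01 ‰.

Salt balance: 955,200×29.5 + 1,643,000×S = 2,598,200×11.2
28,178,400 + 1,643,000·S = 29,099,840
S = (29,099,840 − 28,178,400) / 1,643,000 = 0.5608 ‰

0.56 ‰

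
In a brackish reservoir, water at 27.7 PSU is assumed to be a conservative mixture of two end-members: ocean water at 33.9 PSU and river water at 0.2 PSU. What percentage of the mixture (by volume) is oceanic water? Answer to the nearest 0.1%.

Let g be the oceanic fraction. Salt balance per unit volume:
g×33.9 + (1−g)×0.2 = 27.7
g = (27.7 − 0.2) / (33.9 − 0.2) = 27.5/33.7 = 0.816

81.6%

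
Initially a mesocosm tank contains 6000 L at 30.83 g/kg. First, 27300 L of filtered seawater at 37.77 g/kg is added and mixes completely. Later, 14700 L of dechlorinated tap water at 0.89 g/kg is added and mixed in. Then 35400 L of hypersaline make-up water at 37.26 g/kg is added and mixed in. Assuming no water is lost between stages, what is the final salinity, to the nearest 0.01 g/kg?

Total salt / total volume:
Initial salt = 6,000×30.83 = 184,980
After stage 1: salt = 184,980 + 27,300×37.77 = 1,216,101; volume = 33,300 L; S = 36.52 g/kg
After stage 2: salt = 1,216,101 + 14,700×0.89 = 1,229,184; volume = 48,000 L; S = 25.608 g/kg
After stage 3: salt = 1,229,184 + 35,400×37.26 = 2,548,188; volume = 83,400 L
S = 2,548,188 / 83,400 = 30.5538 g/kg

30.55 g/kg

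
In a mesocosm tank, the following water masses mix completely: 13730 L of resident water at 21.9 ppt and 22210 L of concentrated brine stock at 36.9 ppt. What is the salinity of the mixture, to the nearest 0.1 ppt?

Total salt / total volume:
salt = 13,730×21.9 + 22,210×36.9 = 300,687 + 819,549 = 1,120,236
volume = 13,730 + 22,210 = 35,940 L
S = 1,120,236 / 35,940 = 31.17 ppt

31.2 ppt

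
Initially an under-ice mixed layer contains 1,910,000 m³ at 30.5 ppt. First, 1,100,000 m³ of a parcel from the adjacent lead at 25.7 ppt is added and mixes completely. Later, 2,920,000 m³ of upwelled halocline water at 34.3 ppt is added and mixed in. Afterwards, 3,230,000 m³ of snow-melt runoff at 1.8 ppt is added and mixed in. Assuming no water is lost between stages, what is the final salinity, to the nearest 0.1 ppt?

Mass of salt is conserved:
Initial salt = 1,910,000×30.5 = 58,255,000
After stage 1: salt = 58,255,000 + 1,100,000×25.7 = 86,525,000; volume = 3,010,000 m³; S = 28.746 ppt
After stage 2: salt = 86,525,000 + 2,920,000×34.3 = 186,681,000; volume = 5,930,000 m³; S = 31.481 ppt
After stage 3: salt = 186,681,000 + 3,230,000×1.8 = 192,495,000; volume = 9,160,000 m³
S = 192,495,000 / 9,160,000 = 21.0147 ppt

21.0 ppt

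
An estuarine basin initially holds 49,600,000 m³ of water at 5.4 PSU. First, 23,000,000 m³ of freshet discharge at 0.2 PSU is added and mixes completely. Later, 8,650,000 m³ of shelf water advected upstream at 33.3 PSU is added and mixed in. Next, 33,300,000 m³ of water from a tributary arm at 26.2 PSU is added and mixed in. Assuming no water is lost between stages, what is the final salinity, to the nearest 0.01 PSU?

Conserving salt mass:
Initial salt = 49,600,000×5.4 = 267,840,000
After stage 1: salt = 267,840,000 + 23,000,000×0.2 = 272,440,000; volume = 72,600,000 m³; S = 3.753 PSU
After stage 2: salt = 272,440,000 + 8,650,000×33.3 = 560,485,000; volume = 81,250,000 m³; S = 6.898 PSU
After stage 3: salt = 560,485,000 + 33,300,000×26.2 = 1,432,945,000; volume = 114,550,000 m³
S = 1,432,945,000 / 114,550,000 = 12.5093 PSU

12.51 PSU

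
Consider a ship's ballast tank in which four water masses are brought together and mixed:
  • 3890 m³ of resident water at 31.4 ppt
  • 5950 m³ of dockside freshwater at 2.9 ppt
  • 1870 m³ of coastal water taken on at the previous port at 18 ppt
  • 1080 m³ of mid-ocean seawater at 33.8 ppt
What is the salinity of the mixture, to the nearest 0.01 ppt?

By conservation of dissolved salt,
salt = 3,890×31.4 + 5,950×2.9 + 1,870×18 + 1,080×33.8 = 122,146 + 17,255 + 33,660 + 36,504 = 209,565
volume = 3,890 + 5,950 + 1,870 + 1,080 = 12,790 m³
S = 209,565 / 12,790 = 16.3851 ppt

16.39 ppt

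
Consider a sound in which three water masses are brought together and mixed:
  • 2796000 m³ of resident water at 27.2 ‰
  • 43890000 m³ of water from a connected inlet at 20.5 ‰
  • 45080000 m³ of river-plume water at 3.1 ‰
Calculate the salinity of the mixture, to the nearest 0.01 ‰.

12.16 ‰

Total salt / total volume:
salt = 2,796,000×27.2 + 43,890,000×20.5 + 45,080,000×3.1 = 76,051,200 + 899,745,000 + 139,748,000 = 1,115,544,200
volume = 2,796,000 + 43,890,000 + 45,080,000 = 91,766,000 m³
S = 1,115,544,200 / 91,766,000 = 12.1564 ‰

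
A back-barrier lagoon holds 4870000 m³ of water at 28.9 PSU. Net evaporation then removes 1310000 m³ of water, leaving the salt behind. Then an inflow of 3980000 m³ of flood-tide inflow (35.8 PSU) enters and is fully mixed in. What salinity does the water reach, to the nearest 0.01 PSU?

37.56 PSU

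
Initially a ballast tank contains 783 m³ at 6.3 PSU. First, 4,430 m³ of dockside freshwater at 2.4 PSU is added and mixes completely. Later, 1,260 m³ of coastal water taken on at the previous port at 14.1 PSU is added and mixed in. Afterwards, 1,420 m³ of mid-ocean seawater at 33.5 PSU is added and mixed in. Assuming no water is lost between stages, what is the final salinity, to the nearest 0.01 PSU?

10.25 PSU

Mass of salt is conserved:
Initial salt = 783×6.3 = 4,932.9
After stage 1: salt = 4,932.9 + 4,430×2.4 = 15,564.9; volume = 5,213 m³; S = 2.986 PSU
After stage 2: salt = 15,564.9 + 1,260×14.1 = 33,330.9; volume = 6,473 m³; S = 5.149 PSU
After stage 3: salt = 33,330.9 + 1,420×33.5 = 80,900.9; volume = 7,893 m³
S = 80,900.9 / 7,893 = 10.2497 PSU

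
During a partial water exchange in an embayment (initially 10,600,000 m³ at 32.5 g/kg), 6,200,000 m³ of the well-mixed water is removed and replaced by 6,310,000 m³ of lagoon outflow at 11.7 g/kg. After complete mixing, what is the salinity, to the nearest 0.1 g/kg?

Remaining after removal: 4,400,000 m³ at 32.5 g/kg (salt = 143,000,000)
After addition: salt = 143,000,000 + 6,310,000×11.7 = 216,827,000; volume = 10,710,000 m³
S = 216,827,000 / 10,710,000 = 20.2453 g/kg

20.2 g/kg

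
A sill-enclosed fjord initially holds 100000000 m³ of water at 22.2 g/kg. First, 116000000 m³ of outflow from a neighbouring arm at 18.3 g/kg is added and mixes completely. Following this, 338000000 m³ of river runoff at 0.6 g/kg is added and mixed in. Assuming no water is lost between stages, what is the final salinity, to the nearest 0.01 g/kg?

By conservation of dissolved salt,
Initial salt = 100,000,000×22.2 = 2,220,000,000
After stage 1: salt = 2,220,000,000 + 116,000,000×18.3 = 4,342,800,000; volume = 216,000,000 m³; S = 20.106 g/kg
After stage 2: salt = 4,342,800,000 + 338,000,000×0.6 = 4,545,600,000; volume = 554,000,000 m³
S = 4,545,600,000 / 554,000,000 = 8.2051 g/kg

8.21 g/kg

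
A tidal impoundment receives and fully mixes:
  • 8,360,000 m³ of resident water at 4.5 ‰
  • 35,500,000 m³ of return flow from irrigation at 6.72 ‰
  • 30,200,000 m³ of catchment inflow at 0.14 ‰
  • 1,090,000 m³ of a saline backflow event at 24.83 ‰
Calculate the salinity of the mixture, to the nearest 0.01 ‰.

4.09 ‰

Weighted by volume,
salt = 8,360,000×4.5 + 35,500,000×6.72 + 30,200,000×0.14 + 1,090,000×24.83 = 37,620,000 + 238,560,000 + 4,228,000 + 27,064,700 = 307,472,700
volume = 8,360,000 + 35,500,000 + 30,200,000 + 1,090,000 = 75,150,000 m³
S = 307,472,700 / 75,150,000 = 4.0915 ‰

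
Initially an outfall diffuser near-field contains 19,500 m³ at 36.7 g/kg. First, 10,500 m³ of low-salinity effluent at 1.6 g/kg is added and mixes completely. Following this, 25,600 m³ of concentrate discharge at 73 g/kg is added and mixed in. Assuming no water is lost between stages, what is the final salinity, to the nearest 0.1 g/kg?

46.8 g/kg

Total salt / total volume:
Initial salt = 19,500×36.7 = 715,650
After stage 1: salt = 715,650 + 10,500×1.6 = 732,450; volume = 30,000 m³; S = 24.415 g/kg
After stage 2: salt = 732,450 + 25,600×73 = 2,601,250; volume = 55,600 m³
S = 2,601,250 / 55,600 = 46.7851 g/kg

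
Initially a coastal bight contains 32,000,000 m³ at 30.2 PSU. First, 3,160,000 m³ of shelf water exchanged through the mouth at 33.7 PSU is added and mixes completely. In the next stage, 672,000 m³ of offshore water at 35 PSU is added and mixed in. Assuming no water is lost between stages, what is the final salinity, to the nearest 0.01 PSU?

Conserving salt mass:
Initial salt = 32,000,000×30.2 = 966,400,000
After stage 1: salt = 966,400,000 + 3,160,000×33.7 = 1,072,892,000; volume = 35,160,000 m³; S = 30.515 PSU
After stage 2: salt = 1,072,892,000 + 672,000×35 = 1,096,412,000; volume = 35,832,000 m³
S = 1,096,412,000 / 35,832,000 = 30.5987 PSU

30.60 PSU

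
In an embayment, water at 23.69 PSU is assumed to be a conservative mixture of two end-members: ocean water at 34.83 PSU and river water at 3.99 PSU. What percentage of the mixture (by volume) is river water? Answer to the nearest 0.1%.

Let f be the freshwater fraction. Salt balance per unit volume:
f×3.99 + (1−f)×34.83 = 23.69
f = (34.83 − 23.69) / (34.83 − 3.99) = 11.14/30.84 = 0.3612

36.1%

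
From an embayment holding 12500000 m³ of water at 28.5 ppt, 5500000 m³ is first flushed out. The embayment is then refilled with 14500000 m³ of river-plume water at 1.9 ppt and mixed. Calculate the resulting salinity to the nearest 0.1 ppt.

10.6 ppt

Remaining after removal: 7,000,000 m³ at 28.5 ppt (salt = 199,500,000)
After addition: salt = 199,500,000 + 14,500,000×1.9 = 227,050,000; volume = 21,500,000 m³
S = 227,050,000 / 21,500,000 = 10.5605 ppt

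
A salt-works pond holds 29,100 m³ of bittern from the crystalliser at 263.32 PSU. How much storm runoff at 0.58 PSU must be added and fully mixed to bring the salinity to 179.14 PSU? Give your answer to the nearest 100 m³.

13700 m³

Salt balance: 29,100×263.32 + V×0.58 = (29,100+V)×179.14
7,662,612 + 0.58V = 5,212,974 + 179.14V
2,449,638 = 178.56V
V = 13,718.85 m³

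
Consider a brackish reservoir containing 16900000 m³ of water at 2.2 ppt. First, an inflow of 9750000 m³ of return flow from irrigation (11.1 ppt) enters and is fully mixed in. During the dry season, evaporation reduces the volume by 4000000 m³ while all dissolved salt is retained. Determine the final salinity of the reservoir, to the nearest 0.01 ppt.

6.42 ppt

After mixing: salt = 16,900,000×2.2 + 9,750,000×11.1 = 145,405,000; volume = 26,650,000 m³
After evaporation: salt unchanged = 145,405,000; volume = 26,650,000 − 4,000,000 = 22,650,000 m³
S = 145,405,000 / 22,650,000 = 6.4196 ppt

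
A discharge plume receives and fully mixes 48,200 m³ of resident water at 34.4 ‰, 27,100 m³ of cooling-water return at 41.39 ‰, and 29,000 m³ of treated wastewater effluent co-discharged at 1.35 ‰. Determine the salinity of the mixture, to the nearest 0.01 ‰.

Salt balance:
salt = 48,200×34.4 + 27,100×41.39 + 29,000×1.35 = 1,658,080 + 1,121,669 + 39,150 = 2,818,899
volume = 48,200 + 27,100 + 29,000 = 104,300 m³
S = 2,818,899 / 104,300 = 27.0268 ‰

27.03 ‰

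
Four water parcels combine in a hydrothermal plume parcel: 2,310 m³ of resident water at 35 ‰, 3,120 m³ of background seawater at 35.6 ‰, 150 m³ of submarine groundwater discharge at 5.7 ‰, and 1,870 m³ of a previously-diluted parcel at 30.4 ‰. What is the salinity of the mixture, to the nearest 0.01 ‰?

By conservation of dissolved salt,
salt = 2,310×35 + 3,120×35.6 + 150×5.7 + 1,870×30.4 = 80,850 + 111,072 + 855 + 56,848 = 249,625
volume = 2,310 + 3,120 + 150 + 1,870 = 7,450 m³
S = 249,625 / 7,450 = 33.5067 ‰

33.51 ‰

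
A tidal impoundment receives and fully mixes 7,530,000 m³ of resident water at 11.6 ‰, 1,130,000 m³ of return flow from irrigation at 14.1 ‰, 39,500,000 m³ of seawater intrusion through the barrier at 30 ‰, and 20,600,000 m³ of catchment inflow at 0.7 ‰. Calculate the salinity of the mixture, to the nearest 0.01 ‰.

18.95 ‰

Conserving salt mass:
salt = 7,530,000×11.6 + 1,130,000×14.1 + 39,500,000×30 + 20,600,000×0.7 = 87,348,000 + 15,933,000 + 1,185,000,000 + 14,420,000 = 1,302,701,000
volume = 7,530,000 + 1,130,000 + 39,500,000 + 20,600,000 = 68,760,000 m³
S = 1,302,701,000 / 68,760,000 = 18.9456 ‰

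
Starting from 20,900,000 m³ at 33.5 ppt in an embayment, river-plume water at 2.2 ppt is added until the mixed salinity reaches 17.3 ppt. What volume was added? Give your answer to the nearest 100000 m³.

Salt balance: 20,900,000×33.5 + V×2.2 = (20,900,000+V)×17.3
700,150,000 + 2.2V = 361,570,000 + 17.3V
338,580,000 = 15.1V
V = 22,422,516.56 m³

22400000 m³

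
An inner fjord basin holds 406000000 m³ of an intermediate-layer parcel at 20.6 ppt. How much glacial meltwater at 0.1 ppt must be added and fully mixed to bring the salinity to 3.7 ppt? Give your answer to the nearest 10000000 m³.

1910000000 m³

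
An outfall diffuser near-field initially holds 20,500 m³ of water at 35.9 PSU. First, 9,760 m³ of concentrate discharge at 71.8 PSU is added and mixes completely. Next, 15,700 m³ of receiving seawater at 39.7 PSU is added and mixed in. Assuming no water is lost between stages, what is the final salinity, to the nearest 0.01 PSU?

44.82 PSU

Salt balance:
Initial salt = 20,500×35.9 = 735,950
After stage 1: salt = 735,950 + 9,760×71.8 = 1,436,718; volume = 30,260 m³; S = 47.479 PSU
After stage 2: salt = 1,436,718 + 15,700×39.7 = 2,060,008; volume = 45,960 m³
S = 2,060,008 / 45,960 = 44.8218 PSU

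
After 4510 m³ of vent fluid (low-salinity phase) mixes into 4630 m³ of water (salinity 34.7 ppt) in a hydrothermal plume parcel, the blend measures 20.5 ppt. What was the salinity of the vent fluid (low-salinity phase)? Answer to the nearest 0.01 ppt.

Salt balance: 4,630×34.7 + 4,510×S = 9,140×20.5
160,661 + 4,510·S = 187,370
S = (187,370 − 160,661) / 4,510 = 5.9222 ppt

5.92 ppt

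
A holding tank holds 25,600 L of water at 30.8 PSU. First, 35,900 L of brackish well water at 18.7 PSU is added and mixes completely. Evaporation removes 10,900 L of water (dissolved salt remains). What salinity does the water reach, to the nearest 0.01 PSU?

28.85 PSU

After mixing: salt = 25,600×30.8 + 35,900×18.7 = 1,459,810; volume = 61,500 L
After evaporation: salt unchanged = 1,459,810; volume = 61,500 − 10,900 = 50,600 L
S = 1,459,810 / 50,600 = 28.85 PSU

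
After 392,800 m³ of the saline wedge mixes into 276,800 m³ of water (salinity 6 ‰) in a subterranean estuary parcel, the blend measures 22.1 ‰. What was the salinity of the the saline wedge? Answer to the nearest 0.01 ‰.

Salt balance: 276,800×6 + 392,800×S = 669,600×22.1
1,660,800 + 392,800·S = 14,798,160
S = (14,798,160 − 1,660,800) / 392,800 = 33.4454 ‰

33.45 ‰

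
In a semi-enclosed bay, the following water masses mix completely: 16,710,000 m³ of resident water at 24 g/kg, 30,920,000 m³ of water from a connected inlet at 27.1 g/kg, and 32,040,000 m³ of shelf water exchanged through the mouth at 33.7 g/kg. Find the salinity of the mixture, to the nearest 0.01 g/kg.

29.10 g/kg

Conserving salt mass:
salt = 16,710,000×24 + 30,920,000×27.1 + 32,040,000×33.7 = 401,040,000 + 837,932,000 + 1,079,748,000 = 2,318,720,000
volume = 16,710,000 + 30,920,000 + 32,040,000 = 79,670,000 m³
S = 2,318,720,000 / 79,670,000 = 29.1041 g/kg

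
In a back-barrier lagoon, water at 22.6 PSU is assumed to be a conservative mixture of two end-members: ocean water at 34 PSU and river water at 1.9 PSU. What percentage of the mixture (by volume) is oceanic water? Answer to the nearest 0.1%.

64.5%

Let g be the oceanic fraction. Salt balance per unit volume:
g×34 + (1−g)×1.9 = 22.6
g = (22.6 − 1.9) / (34 − 1.9) = 20.7/32.1 = 0.6449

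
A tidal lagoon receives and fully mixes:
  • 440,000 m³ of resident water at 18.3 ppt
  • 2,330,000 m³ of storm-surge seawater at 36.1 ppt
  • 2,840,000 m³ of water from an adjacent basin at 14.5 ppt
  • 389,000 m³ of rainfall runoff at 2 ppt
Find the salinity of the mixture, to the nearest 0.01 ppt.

22.36 ppt

By conservation of dissolved salt,
salt = 440,000×18.3 + 2,330,000×36.1 + 2,840,000×14.5 + 389,000×2 = 8,052,000 + 84,113,000 + 41,180,000 + 778,000 = 134,123,000
volume = 440,000 + 2,330,000 + 2,840,000 + 389,000 = 5,999,000 m³
S = 134,123,000 / 5,999,000 = 22.3576 ppt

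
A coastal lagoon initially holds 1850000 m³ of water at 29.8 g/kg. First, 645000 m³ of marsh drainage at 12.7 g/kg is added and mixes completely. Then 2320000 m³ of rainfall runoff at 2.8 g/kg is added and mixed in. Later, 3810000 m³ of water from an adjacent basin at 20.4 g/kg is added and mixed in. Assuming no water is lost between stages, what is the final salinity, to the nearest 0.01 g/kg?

17.11 g/kg

Weighted by volume,
Initial salt = 1,850,000×29.8 = 55,130,000
After stage 1: salt = 55,130,000 + 645,000×12.7 = 63,321,500; volume = 2,495,000 m³; S = 25.379 g/kg
After stage 2: salt = 63,321,500 + 2,320,000×2.8 = 69,817,500; volume = 4,815,000 m³; S = 14.5 g/kg
After stage 3: salt = 69,817,500 + 3,810,000×20.4 = 147,541,500; volume = 8,625,000 m³
S = 147,541,500 / 8,625,000 = 17.1063 g/kg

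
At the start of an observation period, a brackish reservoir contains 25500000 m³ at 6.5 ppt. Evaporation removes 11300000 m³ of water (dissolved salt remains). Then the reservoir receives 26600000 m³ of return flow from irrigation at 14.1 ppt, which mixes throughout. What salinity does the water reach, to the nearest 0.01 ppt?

After evaporation: salt = 25,500,000×6.5 = 165,750,000; volume = 25,500,000 − 11,300,000 = 14,200,000 m³
After mixing: salt = 165,750,000 + 26,600,000×14.1 = 540,810,000; volume = 14,200,000 + 26,600,000 = 40,800,000 m³
S = 540,810,000 / 40,800,000 = 13.2551 ppt

13.26 ppt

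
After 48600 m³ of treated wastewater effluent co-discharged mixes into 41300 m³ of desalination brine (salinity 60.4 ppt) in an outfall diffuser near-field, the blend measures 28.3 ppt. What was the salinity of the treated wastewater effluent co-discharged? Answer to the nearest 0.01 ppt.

1.02 ppt

Salt balance: 41,300×60.4 + 48,600×S = 89,900×28.3
2,494,520 + 48,600·S = 2,544,170
S = (2,544,170 − 2,494,520) / 48,600 = 1.0216 ppt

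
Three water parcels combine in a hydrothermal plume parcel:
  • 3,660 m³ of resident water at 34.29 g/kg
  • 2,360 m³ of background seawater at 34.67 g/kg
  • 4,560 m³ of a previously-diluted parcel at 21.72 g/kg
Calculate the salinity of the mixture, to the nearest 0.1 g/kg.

Weighted by volume,
salt = 3,660×34.29 + 2,360×34.67 + 4,560×21.72 = 125,501.4 + 81,821.2 + 99,043.2 = 306,365.8
volume = 3,660 + 2,360 + 4,560 = 10,580 m³
S = 306,365.8 / 10,580 = 28.957 g/kg

29.0 g/kg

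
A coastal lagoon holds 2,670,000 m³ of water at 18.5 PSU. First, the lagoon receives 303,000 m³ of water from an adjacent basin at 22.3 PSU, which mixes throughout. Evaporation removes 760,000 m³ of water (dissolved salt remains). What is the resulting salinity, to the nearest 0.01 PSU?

After mixing: salt = 2,670,000×18.5 + 303,000×22.3 = 56,151,900; volume = 2,973,000 m³
After evaporation: salt unchanged = 56,151,900; volume = 2,973,000 − 760,000 = 2,213,000 m³
S = 56,151,900 / 2,213,000 = 25.3737 PSU

25.37 PSU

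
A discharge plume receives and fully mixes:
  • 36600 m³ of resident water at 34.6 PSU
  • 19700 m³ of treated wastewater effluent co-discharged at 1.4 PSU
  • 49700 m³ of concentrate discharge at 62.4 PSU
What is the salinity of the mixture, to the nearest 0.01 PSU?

Mass of salt is conserved:
salt = 36,600×34.6 + 19,700×1.4 + 49,700×62.4 = 1,266,360 + 27,580 + 3,101,280 = 4,395,220
volume = 36,600 + 19,700 + 49,700 = 106,000 m³
S = 4,395,220 / 106,000 = 41.4643 PSU

41.46 PSU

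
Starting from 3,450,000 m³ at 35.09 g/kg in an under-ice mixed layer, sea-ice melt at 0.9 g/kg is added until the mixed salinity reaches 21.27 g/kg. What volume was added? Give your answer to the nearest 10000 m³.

2340000 m³

Salt balance: 3,450,000×35.09 + V×0.9 = (3,450,000+V)×21.27
121,060,500 + 0.9V = 73,381,500 + 21.27V
47,679,000 = 20.37V
V = 2,340,648.01 m³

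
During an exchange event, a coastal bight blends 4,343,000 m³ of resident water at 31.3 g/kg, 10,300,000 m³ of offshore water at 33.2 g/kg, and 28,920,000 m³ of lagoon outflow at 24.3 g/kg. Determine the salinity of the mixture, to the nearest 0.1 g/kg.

Conserving salt mass:
salt = 4,343,000×31.3 + 10,300,000×33.2 + 28,920,000×24.3 = 135,935,900 + 341,960,000 + 702,756,000 = 1,180,651,900
volume = 4,343,000 + 10,300,000 + 28,920,000 = 43,563,000 m³
S = 1,180,651,900 / 43,563,000 = 27.102 g/kg

27.1 g/kg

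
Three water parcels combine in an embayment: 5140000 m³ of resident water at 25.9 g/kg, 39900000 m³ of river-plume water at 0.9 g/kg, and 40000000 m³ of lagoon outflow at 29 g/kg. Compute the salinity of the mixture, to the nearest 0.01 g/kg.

Mass of salt is conserved:
salt = 5,140,000×25.9 + 39,900,000×0.9 + 40,000,000×29 = 133,126,000 + 35,910,000 + 1,160,000,000 = 1,329,036,000
volume = 5,140,000 + 39,900,000 + 40,000,000 = 85,040,000 m³
S = 1,329,036,000 / 85,040,000 = 15.6284 g/kg

15.63 g/kg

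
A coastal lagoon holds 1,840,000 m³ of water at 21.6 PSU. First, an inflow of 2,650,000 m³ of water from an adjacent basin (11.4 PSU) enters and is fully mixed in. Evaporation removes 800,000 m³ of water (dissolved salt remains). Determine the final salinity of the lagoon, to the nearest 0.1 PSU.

19.0 PSU

After mixing: salt = 1,840,000×21.6 + 2,650,000×11.4 = 69,954,000; volume = 4,490,000 m³
After evaporation: salt unchanged = 69,954,000; volume = 4,490,000 − 800,000 = 3,690,000 m³
S = 69,954,000 / 3,690,000 = 18.9577 PSU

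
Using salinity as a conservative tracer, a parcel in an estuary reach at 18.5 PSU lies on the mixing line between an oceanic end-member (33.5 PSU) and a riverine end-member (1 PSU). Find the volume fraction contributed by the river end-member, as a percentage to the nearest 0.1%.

Let f be the freshwater fraction. Salt balance per unit volume:
f×1 + (1−f)×33.5 = 18.5
f = (33.5 − 18.5) / (33.5 − 1) = 15/32.5 = 0.4615

46.2%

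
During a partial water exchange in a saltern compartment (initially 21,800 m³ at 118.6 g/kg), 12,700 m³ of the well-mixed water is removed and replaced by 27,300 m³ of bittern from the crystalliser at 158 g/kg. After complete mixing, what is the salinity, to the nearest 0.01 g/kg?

Remaining after removal: 9,100 m³ at 118.6 g/kg (salt = 1,079,260)
After addition: salt = 1,079,260 + 27,300×158 = 5,392,660; volume = 36,400 m³
S = 5,392,660 / 36,400 = 148.15 g/kg

148.15 g/kg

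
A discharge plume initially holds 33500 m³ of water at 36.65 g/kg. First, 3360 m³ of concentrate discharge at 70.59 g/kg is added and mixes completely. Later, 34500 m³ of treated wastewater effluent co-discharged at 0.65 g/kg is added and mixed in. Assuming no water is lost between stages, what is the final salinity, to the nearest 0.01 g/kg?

Mass of salt is conserved:
Initial salt = 33,500×36.65 = 1,227,775
After stage 1: salt = 1,227,775 + 3,360×70.59 = 1,464,957.4; volume = 36,860 m³; S = 39.744 g/kg
After stage 2: salt = 1,464,957.4 + 34,500×0.65 = 1,487,382.4; volume = 71,360 m³
S = 1,487,382.4 / 71,360 = 20.8434 g/kg

20.84 g/kg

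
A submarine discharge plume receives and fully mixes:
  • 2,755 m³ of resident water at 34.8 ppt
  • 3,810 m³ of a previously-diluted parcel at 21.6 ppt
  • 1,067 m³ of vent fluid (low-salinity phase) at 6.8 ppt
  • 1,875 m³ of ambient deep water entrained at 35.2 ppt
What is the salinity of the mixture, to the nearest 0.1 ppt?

26.4 ppt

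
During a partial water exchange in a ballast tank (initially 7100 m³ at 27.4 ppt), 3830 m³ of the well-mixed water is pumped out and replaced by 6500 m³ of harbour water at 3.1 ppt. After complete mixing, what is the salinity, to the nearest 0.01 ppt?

11.23 ppt

Remaining after removal: 3,270 m³ at 27.4 ppt (salt = 89,598)
After addition: salt = 89,598 + 6,500×3.1 = 109,748; volume = 9,770 m³
S = 109,748 / 9,770 = 11.2332 ppt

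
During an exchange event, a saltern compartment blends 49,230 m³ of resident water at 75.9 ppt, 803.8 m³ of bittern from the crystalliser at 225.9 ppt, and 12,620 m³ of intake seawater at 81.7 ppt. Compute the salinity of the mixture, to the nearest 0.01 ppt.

78.99 ppt

By conservation of dissolved salt,
salt = 49,230×75.9 + 803.8×225.9 + 12,620×81.7 = 3,736,557 + 181,578.42 + 1,031,054 = 4,949,189.42
volume = 49,230 + 803.8 + 12,620 = 62,653.8 m³
S = 4,949,189.42 / 62,653.8 = 78.9926 ppt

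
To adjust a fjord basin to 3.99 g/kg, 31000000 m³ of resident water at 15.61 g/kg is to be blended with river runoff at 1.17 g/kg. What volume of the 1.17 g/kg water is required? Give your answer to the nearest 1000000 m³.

Salt balance: 31,000,000×15.61 + V×1.17 = (31,000,000+V)×3.99
483,910,000 + 1.17V = 123,690,000 + 3.99V
360,220,000 = 2.82V
V = 127,737,588.65 m³

128000000 m³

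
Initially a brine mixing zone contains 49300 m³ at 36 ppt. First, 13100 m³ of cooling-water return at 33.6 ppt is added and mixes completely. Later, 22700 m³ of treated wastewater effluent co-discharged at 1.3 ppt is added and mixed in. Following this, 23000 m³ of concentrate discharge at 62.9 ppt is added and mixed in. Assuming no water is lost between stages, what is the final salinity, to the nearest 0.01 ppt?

34.15 ppt

Conserving salt mass:
Initial salt = 49,300×36 = 1,774,800
After stage 1: salt = 1,774,800 + 13,100×33.6 = 2,214,960; volume = 62,400 m³; S = 35.496 ppt
After stage 2: salt = 2,214,960 + 22,700×1.3 = 2,244,470; volume = 85,100 m³; S = 26.375 ppt
After stage 3: salt = 2,244,470 + 23,000×62.9 = 3,691,170; volume = 108,100 m³
S = 3,691,170 / 108,100 = 34.1459 ppt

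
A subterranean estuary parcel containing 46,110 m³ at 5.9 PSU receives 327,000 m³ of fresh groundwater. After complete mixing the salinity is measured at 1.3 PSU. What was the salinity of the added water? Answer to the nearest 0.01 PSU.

0.65 PSU

Salt balance: 46,110×5.9 + 327,000×S = 373,110×1.3
272,049 + 327,000·S = 485,043
S = (485,043 − 272,049) / 327,000 = 0.6514 PSU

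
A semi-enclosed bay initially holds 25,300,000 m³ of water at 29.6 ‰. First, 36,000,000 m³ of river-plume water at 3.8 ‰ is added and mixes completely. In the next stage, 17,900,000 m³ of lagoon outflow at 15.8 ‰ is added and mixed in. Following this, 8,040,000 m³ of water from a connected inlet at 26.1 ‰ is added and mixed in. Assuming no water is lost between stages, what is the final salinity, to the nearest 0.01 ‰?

Total salt / total volume:
Initial salt = 25,300,000×29.6 = 748,880,000
After stage 1: salt = 748,880,000 + 36,000,000×3.8 = 885,680,000; volume = 61,300,000 m³; S = 14.448 ‰
After stage 2: salt = 885,680,000 + 17,900,000×15.8 = 1,168,500,000; volume = 79,200,000 m³; S = 14.754 ‰
After stage 3: salt = 1,168,500,000 + 8,040,000×26.1 = 1,378,344,000; volume = 87,240,000 m³
S = 1,378,344,000 / 87,240,000 = 15.7994 ‰

15.80 ‰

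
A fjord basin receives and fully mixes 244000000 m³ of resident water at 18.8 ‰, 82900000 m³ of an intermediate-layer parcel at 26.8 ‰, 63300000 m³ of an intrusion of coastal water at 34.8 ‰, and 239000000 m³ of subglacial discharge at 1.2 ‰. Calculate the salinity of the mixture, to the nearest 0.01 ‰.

Conserving salt mass:
salt = 244,000,000×18.8 + 82,900,000×26.8 + 63,300,000×34.8 + 239,000,000×1.2 = 4,587,200,000 + 2,221,720,000 + 2,202,840,000 + 286,800,000 = 9,298,560,000
volume = 244,000,000 + 82,900,000 + 63,300,000 + 239,000,000 = 629,200,000 m³
S = 9,298,560,000 / 629,200,000 = 14.7784 ‰

14.78 ‰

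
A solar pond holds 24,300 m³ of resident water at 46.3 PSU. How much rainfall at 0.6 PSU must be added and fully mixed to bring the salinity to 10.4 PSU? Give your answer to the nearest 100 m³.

89000 m³

Salt balance: 24,300×46.3 + V×0.6 = (24,300+V)×10.4
1,125,090 + 0.6V = 252,720 + 10.4V
872,370 = 9.8V
V = 89,017.35 m³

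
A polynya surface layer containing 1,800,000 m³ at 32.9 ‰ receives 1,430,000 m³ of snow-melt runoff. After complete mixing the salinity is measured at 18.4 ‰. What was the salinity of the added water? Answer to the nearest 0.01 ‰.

Salt balance: 1,800,000×32.9 + 1,430,000×S = 3,230,000×18.4
59,220,000 + 1,430,000·S = 59,432,000
S = (59,432,000 − 59,220,000) / 1,430,000 = 0.1483 ‰

0.15 ‰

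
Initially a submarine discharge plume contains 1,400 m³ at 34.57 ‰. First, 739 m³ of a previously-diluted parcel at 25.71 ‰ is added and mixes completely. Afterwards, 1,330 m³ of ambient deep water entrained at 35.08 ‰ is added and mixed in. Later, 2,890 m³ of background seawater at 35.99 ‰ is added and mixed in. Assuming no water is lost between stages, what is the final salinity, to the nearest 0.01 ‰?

34.29 ‰

Total salt / total volume:
Initial salt = 1,400×34.57 = 48,398
After stage 1: salt = 48,398 + 739×25.71 = 67,397.69; volume = 2,139 m³; S = 31.509 ‰
After stage 2: salt = 67,397.69 + 1,330×35.08 = 114,054.09; volume = 3,469 m³; S = 32.878 ‰
After stage 3: salt = 114,054.09 + 2,890×35.99 = 218,065.19; volume = 6,359 m³
S = 218,065.19 / 6,359 = 34.2924 ‰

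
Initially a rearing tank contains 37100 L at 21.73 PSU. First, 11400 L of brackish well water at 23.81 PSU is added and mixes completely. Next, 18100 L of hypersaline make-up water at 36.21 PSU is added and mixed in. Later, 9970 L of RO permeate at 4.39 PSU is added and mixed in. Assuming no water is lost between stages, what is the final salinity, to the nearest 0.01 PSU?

Salt balance:
Initial salt = 37,100×21.73 = 806,183
After stage 1: salt = 806,183 + 11,400×23.81 = 1,077,617; volume = 48,500 L; S = 22.219 PSU
After stage 2: salt = 1,077,617 + 18,100×36.21 = 1,733,018; volume = 66,600 L; S = 26.021 PSU
After stage 3: salt = 1,733,018 + 9,970×4.39 = 1,776,786.3; volume = 76,570 L
S = 1,776,786.3 / 76,570 = 23.2047 PSU

23.20 PSU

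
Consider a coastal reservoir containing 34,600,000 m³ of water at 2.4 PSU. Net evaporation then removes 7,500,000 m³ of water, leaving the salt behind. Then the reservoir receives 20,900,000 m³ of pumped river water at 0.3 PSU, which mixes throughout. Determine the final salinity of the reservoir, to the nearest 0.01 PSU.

After evaporation: salt = 34,600,000×2.4 = 83,040,000; volume = 34,600,000 − 7,500,000 = 27,100,000 m³
After mixing: salt = 83,040,000 + 20,900,000×0.3 = 89,310,000; volume = 27,100,000 + 20,900,000 = 48,000,000 m³
S = 89,310,000 / 48,000,000 = 1.8606 PSU

1.86 PSU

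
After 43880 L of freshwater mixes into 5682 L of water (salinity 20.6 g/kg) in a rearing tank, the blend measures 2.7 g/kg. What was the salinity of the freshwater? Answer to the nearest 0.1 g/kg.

Salt balance: 5,682×20.6 + 43,880×S = 49,562×2.7
117,049.2 + 43,880·S = 133,817.4
S = (133,817.4 − 117,049.2) / 43,880 = 0.3821 g/kg

0.4 g/kg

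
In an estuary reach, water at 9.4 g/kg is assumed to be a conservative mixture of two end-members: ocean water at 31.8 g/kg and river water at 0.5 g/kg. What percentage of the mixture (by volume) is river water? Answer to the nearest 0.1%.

71.6%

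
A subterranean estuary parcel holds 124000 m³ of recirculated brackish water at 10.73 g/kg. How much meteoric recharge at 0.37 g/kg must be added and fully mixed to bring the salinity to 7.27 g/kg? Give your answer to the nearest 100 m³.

Salt balance: 124,000×10.73 + V×0.37 = (124,000+V)×7.27
1,330,520 + 0.37V = 901,480 + 7.27V
429,040 = 6.9V
V = 62,179.71 m³

62200 m³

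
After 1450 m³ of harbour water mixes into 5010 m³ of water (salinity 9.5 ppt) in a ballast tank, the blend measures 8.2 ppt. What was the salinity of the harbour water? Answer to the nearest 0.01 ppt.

Salt balance: 5,010×9.5 + 1,450×S = 6,460×8.2
47,595 + 1,450·S = 52,972
S = (52,972 − 47,595) / 1,450 = 3.7083 ppt

3.71 ppt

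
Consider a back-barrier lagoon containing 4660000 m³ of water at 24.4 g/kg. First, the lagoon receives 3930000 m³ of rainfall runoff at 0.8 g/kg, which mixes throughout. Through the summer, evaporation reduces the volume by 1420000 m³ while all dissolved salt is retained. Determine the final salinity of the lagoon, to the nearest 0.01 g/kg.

16.30 g/kg

After mixing: salt = 4,660,000×24.4 + 3,930,000×0.8 = 116,848,000; volume = 8,590,000 m³
After evaporation: salt unchanged = 116,848,000; volume = 8,590,000 − 1,420,000 = 7,170,000 m³
S = 116,848,000 / 7,170,000 = 16.2968 g/kg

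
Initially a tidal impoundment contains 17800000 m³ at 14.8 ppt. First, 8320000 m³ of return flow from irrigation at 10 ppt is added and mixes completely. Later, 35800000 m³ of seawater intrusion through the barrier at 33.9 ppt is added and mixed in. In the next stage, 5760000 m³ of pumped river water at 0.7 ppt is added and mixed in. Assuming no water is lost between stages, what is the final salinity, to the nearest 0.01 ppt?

23.11 ppt

By conservation of dissolved salt,
Initial salt = 17,800,000×14.8 = 263,440,000
After stage 1: salt = 263,440,000 + 8,320,000×10 = 346,640,000; volume = 26,120,000 m³; S = 13.271 ppt
After stage 2: salt = 346,640,000 + 35,800,000×33.9 = 1,560,260,000; volume = 61,920,000 m³; S = 25.198 ppt
After stage 3: salt = 1,560,260,000 + 5,760,000×0.7 = 1,564,292,000; volume = 67,680,000 m³
S = 1,564,292,000 / 67,680,000 = 23.1131 ppt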